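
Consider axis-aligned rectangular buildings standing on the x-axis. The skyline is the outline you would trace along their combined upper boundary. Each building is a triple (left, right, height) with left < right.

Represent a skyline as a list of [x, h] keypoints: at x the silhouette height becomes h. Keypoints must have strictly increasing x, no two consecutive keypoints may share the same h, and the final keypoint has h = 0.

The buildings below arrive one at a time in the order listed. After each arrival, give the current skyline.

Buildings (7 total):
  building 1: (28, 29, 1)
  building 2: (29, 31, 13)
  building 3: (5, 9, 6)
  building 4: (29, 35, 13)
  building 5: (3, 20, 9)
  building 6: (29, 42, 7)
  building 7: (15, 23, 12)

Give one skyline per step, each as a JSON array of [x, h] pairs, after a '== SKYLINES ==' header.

== SKYLINES ==
[[28,1],[29,0]]
[[28,1],[29,13],[31,0]]
[[5,6],[9,0],[28,1],[29,13],[31,0]]
[[5,6],[9,0],[28,1],[29,13],[35,0]]
[[3,9],[20,0],[28,1],[29,13],[35,0]]
[[3,9],[20,0],[28,1],[29,13],[35,7],[42,0]]
[[3,9],[15,12],[23,0],[28,1],[29,13],[35,7],[42,0]]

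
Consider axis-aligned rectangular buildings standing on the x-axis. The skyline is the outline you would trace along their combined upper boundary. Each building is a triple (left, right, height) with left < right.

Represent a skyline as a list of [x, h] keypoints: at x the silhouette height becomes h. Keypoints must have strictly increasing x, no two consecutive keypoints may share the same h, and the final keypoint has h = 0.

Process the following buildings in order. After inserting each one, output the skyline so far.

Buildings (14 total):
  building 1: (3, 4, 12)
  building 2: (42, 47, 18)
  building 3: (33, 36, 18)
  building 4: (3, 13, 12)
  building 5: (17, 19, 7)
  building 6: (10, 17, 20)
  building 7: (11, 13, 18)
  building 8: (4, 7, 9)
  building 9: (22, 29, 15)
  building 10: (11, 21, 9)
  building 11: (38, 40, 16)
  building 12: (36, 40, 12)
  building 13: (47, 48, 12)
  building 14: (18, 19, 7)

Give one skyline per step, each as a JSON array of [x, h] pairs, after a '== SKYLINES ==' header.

== SKYLINES ==
[[3,12],[4,0]]
[[3,12],[4,0],[42,18],[47,0]]
[[3,12],[4,0],[33,18],[36,0],[42,18],[47,0]]
[[3,12],[13,0],[33,18],[36,0],[42,18],[47,0]]
[[3,12],[13,0],[17,7],[19,0],[33,18],[36,0],[42,18],[47,0]]
[[3,12],[10,20],[17,7],[19,0],[33,18],[36,0],[42,18],[47,0]]
[[3,12],[10,20],[17,7],[19,0],[33,18],[36,0],[42,18],[47,0]]
[[3,12],[10,20],[17,7],[19,0],[33,18],[36,0],[42,18],[47,0]]
[[3,12],[10,20],[17,7],[19,0],[22,15],[29,0],[33,18],[36,0],[42,18],[47,0]]
[[3,12],[10,20],[17,9],[21,0],[22,15],[29,0],[33,18],[36,0],[42,18],[47,0]]
[[3,12],[10,20],[17,9],[21,0],[22,15],[29,0],[33,18],[36,0],[38,16],[40,0],[42,18],[47,0]]
[[3,12],[10,20],[17,9],[21,0],[22,15],[29,0],[33,18],[36,12],[38,16],[40,0],[42,18],[47,0]]
[[3,12],[10,20],[17,9],[21,0],[22,15],[29,0],[33,18],[36,12],[38,16],[40,0],[42,18],[47,12],[48,0]]
[[3,12],[10,20],[17,9],[21,0],[22,15],[29,0],[33,18],[36,12],[38,16],[40,0],[42,18],[47,12],[48,0]]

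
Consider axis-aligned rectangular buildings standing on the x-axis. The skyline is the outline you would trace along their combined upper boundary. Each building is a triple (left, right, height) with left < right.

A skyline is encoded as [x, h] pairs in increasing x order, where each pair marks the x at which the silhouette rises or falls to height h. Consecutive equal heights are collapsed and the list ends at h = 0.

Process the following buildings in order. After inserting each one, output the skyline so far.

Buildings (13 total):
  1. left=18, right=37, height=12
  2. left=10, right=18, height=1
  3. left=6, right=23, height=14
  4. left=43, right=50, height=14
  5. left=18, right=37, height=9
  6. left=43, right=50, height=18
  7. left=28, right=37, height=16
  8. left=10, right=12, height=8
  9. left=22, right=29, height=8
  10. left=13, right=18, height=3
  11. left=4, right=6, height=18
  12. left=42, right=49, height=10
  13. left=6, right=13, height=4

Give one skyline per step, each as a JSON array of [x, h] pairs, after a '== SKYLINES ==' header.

== SKYLINES ==
[[18,12],[37,0]]
[[10,1],[18,12],[37,0]]
[[6,14],[23,12],[37,0]]
[[6,14],[23,12],[37,0],[43,14],[50,0]]
[[6,14],[23,12],[37,0],[43,14],[50,0]]
[[6,14],[23,12],[37,0],[43,18],[50,0]]
[[6,14],[23,12],[28,16],[37,0],[43,18],[50,0]]
[[6,14],[23,12],[28,16],[37,0],[43,18],[50,0]]
[[6,14],[23,12],[28,16],[37,0],[43,18],[50,0]]
[[6,14],[23,12],[28,16],[37,0],[43,18],[50,0]]
[[4,18],[6,14],[23,12],[28,16],[37,0],[43,18],[50,0]]
[[4,18],[6,14],[23,12],[28,16],[37,0],[42,10],[43,18],[50,0]]
[[4,18],[6,14],[23,12],[28,16],[37,0],[42,10],[43,18],[50,0]]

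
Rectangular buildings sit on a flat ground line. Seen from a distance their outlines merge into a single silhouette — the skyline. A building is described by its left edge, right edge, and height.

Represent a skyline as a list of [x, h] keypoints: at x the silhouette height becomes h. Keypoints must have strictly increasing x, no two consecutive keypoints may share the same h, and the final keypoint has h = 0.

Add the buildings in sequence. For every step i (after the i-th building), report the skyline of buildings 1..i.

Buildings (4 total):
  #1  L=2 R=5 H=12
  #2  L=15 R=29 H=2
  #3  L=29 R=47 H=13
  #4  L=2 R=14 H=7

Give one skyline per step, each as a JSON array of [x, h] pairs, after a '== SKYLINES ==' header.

== SKYLINES ==
[[2,12],[5,0]]
[[2,12],[5,0],[15,2],[29,0]]
[[2,12],[5,0],[15,2],[29,13],[47,0]]
[[2,12],[5,7],[14,0],[15,2],[29,13],[47,0]]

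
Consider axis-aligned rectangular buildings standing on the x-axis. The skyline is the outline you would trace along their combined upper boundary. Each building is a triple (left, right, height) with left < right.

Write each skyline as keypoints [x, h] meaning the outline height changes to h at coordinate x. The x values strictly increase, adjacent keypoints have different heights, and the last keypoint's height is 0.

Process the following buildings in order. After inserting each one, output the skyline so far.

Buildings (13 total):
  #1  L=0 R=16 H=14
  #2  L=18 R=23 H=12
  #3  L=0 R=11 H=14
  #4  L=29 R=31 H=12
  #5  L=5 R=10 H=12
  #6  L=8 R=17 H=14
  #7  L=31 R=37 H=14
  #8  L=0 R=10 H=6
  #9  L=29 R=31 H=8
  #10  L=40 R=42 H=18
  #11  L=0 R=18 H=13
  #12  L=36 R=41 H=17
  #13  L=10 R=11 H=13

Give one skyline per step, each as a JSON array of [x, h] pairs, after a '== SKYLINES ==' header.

== SKYLINES ==
[[0,14],[16,0]]
[[0,14],[16,0],[18,12],[23,0]]
[[0,14],[16,0],[18,12],[23,0]]
[[0,14],[16,0],[18,12],[23,0],[29,12],[31,0]]
[[0,14],[16,0],[18,12],[23,0],[29,12],[31,0]]
[[0,14],[17,0],[18,12],[23,0],[29,12],[31,0]]
[[0,14],[17,0],[18,12],[23,0],[29,12],[31,14],[37,0]]
[[0,14],[17,0],[18,12],[23,0],[29,12],[31,14],[37,0]]
[[0,14],[17,0],[18,12],[23,0],[29,12],[31,14],[37,0]]
[[0,14],[17,0],[18,12],[23,0],[29,12],[31,14],[37,0],[40,18],[42,0]]
[[0,14],[17,13],[18,12],[23,0],[29,12],[31,14],[37,0],[40,18],[42,0]]
[[0,14],[17,13],[18,12],[23,0],[29,12],[31,14],[36,17],[40,18],[42,0]]
[[0,14],[17,13],[18,12],[23,0],[29,12],[31,14],[36,17],[40,18],[42,0]]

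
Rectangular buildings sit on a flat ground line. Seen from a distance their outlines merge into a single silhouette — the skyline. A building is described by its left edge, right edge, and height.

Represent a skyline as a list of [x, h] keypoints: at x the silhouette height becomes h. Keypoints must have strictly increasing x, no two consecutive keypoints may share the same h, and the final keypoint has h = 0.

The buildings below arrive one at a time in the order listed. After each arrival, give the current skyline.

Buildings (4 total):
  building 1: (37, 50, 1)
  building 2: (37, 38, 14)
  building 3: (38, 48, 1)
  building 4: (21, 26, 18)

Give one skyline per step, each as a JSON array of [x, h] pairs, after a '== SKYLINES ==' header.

== SKYLINES ==
[[37,1],[50,0]]
[[37,14],[38,1],[50,0]]
[[37,14],[38,1],[50,0]]
[[21,18],[26,0],[37,14],[38,1],[50,0]]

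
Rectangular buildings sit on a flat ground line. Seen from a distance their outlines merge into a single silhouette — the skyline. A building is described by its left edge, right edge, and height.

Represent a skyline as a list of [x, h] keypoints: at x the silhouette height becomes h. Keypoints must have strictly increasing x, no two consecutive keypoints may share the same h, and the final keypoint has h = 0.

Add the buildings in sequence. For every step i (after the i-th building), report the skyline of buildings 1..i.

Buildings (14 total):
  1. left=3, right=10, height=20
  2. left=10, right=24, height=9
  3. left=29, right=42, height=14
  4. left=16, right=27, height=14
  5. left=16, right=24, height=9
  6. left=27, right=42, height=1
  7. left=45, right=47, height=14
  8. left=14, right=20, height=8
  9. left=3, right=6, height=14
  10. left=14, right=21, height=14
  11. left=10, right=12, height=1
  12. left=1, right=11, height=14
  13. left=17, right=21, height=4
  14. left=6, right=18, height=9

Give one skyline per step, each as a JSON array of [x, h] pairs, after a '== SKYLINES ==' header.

== SKYLINES ==
[[3,20],[10,0]]
[[3,20],[10,9],[24,0]]
[[3,20],[10,9],[24,0],[29,14],[42,0]]
[[3,20],[10,9],[16,14],[27,0],[29,14],[42,0]]
[[3,20],[10,9],[16,14],[27,0],[29,14],[42,0]]
[[3,20],[10,9],[16,14],[27,1],[29,14],[42,0]]
[[3,20],[10,9],[16,14],[27,1],[29,14],[42,0],[45,14],[47,0]]
[[3,20],[10,9],[16,14],[27,1],[29,14],[42,0],[45,14],[47,0]]
[[3,20],[10,9],[16,14],[27,1],[29,14],[42,0],[45,14],[47,0]]
[[3,20],[10,9],[14,14],[27,1],[29,14],[42,0],[45,14],[47,0]]
[[3,20],[10,9],[14,14],[27,1],[29,14],[42,0],[45,14],[47,0]]
[[1,14],[3,20],[10,14],[11,9],[14,14],[27,1],[29,14],[42,0],[45,14],[47,0]]
[[1,14],[3,20],[10,14],[11,9],[14,14],[27,1],[29,14],[42,0],[45,14],[47,0]]
[[1,14],[3,20],[10,14],[11,9],[14,14],[27,1],[29,14],[42,0],[45,14],[47,0]]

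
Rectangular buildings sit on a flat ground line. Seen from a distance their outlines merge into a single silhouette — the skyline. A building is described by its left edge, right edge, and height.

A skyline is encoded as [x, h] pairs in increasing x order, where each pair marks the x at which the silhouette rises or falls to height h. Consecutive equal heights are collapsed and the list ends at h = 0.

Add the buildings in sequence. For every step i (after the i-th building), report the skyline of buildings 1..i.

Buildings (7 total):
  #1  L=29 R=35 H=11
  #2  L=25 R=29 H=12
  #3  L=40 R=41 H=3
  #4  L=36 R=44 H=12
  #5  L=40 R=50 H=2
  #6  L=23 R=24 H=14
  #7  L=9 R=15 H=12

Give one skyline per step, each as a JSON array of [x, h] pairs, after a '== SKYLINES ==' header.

== SKYLINES ==
[[29,11],[35,0]]
[[25,12],[29,11],[35,0]]
[[25,12],[29,11],[35,0],[40,3],[41,0]]
[[25,12],[29,11],[35,0],[36,12],[44,0]]
[[25,12],[29,11],[35,0],[36,12],[44,2],[50,0]]
[[23,14],[24,0],[25,12],[29,11],[35,0],[36,12],[44,2],[50,0]]
[[9,12],[15,0],[23,14],[24,0],[25,12],[29,11],[35,0],[36,12],[44,2],[50,0]]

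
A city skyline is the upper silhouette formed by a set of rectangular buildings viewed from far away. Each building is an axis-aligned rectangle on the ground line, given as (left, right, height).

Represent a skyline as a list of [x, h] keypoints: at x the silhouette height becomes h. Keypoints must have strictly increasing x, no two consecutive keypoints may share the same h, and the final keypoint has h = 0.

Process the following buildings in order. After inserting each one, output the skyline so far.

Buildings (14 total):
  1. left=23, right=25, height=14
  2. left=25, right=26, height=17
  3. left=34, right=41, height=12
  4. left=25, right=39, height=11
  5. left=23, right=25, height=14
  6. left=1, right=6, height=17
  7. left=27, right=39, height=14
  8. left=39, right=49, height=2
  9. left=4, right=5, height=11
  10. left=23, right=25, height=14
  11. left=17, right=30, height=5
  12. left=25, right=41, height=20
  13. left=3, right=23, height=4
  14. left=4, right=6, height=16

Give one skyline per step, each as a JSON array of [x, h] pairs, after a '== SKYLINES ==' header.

== SKYLINES ==
[[23,14],[25,0]]
[[23,14],[25,17],[26,0]]
[[23,14],[25,17],[26,0],[34,12],[41,0]]
[[23,14],[25,17],[26,11],[34,12],[41,0]]
[[23,14],[25,17],[26,11],[34,12],[41,0]]
[[1,17],[6,0],[23,14],[25,17],[26,11],[34,12],[41,0]]
[[1,17],[6,0],[23,14],[25,17],[26,11],[27,14],[39,12],[41,0]]
[[1,17],[6,0],[23,14],[25,17],[26,11],[27,14],[39,12],[41,2],[49,0]]
[[1,17],[6,0],[23,14],[25,17],[26,11],[27,14],[39,12],[41,2],[49,0]]
[[1,17],[6,0],[23,14],[25,17],[26,11],[27,14],[39,12],[41,2],[49,0]]
[[1,17],[6,0],[17,5],[23,14],[25,17],[26,11],[27,14],[39,12],[41,2],[49,0]]
[[1,17],[6,0],[17,5],[23,14],[25,20],[41,2],[49,0]]
[[1,17],[6,4],[17,5],[23,14],[25,20],[41,2],[49,0]]
[[1,17],[6,4],[17,5],[23,14],[25,20],[41,2],[49,0]]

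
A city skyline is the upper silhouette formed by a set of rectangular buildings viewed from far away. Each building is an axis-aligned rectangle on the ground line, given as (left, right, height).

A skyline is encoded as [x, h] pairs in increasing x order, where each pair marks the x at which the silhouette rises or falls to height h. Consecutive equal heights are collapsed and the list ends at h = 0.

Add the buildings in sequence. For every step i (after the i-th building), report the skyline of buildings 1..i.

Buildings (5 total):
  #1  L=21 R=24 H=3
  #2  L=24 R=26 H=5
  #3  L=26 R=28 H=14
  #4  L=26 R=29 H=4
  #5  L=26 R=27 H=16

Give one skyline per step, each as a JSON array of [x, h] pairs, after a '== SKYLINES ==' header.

== SKYLINES ==
[[21,3],[24,0]]
[[21,3],[24,5],[26,0]]
[[21,3],[24,5],[26,14],[28,0]]
[[21,3],[24,5],[26,14],[28,4],[29,0]]
[[21,3],[24,5],[26,16],[27,14],[28,4],[29,0]]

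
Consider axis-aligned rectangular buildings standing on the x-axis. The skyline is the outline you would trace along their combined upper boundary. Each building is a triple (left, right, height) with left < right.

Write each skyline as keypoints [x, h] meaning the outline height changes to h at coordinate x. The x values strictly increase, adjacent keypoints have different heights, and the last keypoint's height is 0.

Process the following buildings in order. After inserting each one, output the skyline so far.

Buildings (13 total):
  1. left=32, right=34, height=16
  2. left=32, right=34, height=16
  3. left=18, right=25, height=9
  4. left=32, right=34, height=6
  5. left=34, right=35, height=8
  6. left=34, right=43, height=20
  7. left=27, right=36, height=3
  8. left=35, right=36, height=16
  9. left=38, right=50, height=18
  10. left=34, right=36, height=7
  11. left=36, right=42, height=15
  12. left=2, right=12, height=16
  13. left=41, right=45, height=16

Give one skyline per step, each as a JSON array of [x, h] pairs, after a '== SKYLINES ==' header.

== SKYLINES ==
[[32,16],[34,0]]
[[32,16],[34,0]]
[[18,9],[25,0],[32,16],[34,0]]
[[18,9],[25,0],[32,16],[34,0]]
[[18,9],[25,0],[32,16],[34,8],[35,0]]
[[18,9],[25,0],[32,16],[34,20],[43,0]]
[[18,9],[25,0],[27,3],[32,16],[34,20],[43,0]]
[[18,9],[25,0],[27,3],[32,16],[34,20],[43,0]]
[[18,9],[25,0],[27,3],[32,16],[34,20],[43,18],[50,0]]
[[18,9],[25,0],[27,3],[32,16],[34,20],[43,18],[50,0]]
[[18,9],[25,0],[27,3],[32,16],[34,20],[43,18],[50,0]]
[[2,16],[12,0],[18,9],[25,0],[27,3],[32,16],[34,20],[43,18],[50,0]]
[[2,16],[12,0],[18,9],[25,0],[27,3],[32,16],[34,20],[43,18],[50,0]]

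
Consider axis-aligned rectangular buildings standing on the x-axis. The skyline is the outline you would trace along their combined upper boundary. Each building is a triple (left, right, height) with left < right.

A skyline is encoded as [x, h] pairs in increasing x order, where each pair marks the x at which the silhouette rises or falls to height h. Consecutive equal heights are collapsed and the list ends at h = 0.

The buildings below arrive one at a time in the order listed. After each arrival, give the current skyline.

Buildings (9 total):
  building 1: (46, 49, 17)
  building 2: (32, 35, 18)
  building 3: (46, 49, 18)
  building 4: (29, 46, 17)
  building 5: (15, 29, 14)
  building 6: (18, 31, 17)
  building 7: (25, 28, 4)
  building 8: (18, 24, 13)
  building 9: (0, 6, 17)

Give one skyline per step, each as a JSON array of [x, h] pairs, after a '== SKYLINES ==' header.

== SKYLINES ==
[[46,17],[49,0]]
[[32,18],[35,0],[46,17],[49,0]]
[[32,18],[35,0],[46,18],[49,0]]
[[29,17],[32,18],[35,17],[46,18],[49,0]]
[[15,14],[29,17],[32,18],[35,17],[46,18],[49,0]]
[[15,14],[18,17],[32,18],[35,17],[46,18],[49,0]]
[[15,14],[18,17],[32,18],[35,17],[46,18],[49,0]]
[[15,14],[18,17],[32,18],[35,17],[46,18],[49,0]]
[[0,17],[6,0],[15,14],[18,17],[32,18],[35,17],[46,18],[49,0]]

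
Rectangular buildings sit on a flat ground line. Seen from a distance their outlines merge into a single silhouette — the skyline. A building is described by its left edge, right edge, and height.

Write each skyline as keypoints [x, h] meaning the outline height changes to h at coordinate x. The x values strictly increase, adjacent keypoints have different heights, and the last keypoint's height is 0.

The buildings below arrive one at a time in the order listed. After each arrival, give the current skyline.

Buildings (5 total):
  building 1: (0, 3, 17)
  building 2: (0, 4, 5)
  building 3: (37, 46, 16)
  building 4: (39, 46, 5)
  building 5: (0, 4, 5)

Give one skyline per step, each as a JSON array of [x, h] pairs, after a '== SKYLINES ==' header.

== SKYLINES ==
[[0,17],[3,0]]
[[0,17],[3,5],[4,0]]
[[0,17],[3,5],[4,0],[37,16],[46,0]]
[[0,17],[3,5],[4,0],[37,16],[46,0]]
[[0,17],[3,5],[4,0],[37,16],[46,0]]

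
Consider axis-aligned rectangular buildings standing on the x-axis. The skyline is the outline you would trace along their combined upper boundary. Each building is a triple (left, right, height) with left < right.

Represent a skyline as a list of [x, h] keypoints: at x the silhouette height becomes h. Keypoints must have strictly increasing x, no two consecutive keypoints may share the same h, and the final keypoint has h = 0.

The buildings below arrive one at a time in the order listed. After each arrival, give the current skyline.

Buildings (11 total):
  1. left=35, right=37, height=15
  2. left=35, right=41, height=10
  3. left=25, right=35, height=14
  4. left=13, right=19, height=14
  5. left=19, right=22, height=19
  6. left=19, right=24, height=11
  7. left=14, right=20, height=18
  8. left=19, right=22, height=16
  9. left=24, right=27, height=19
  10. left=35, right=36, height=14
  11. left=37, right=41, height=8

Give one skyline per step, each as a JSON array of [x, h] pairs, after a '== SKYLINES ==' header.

== SKYLINES ==
[[35,15],[37,0]]
[[35,15],[37,10],[41,0]]
[[25,14],[35,15],[37,10],[41,0]]
[[13,14],[19,0],[25,14],[35,15],[37,10],[41,0]]
[[13,14],[19,19],[22,0],[25,14],[35,15],[37,10],[41,0]]
[[13,14],[19,19],[22,11],[24,0],[25,14],[35,15],[37,10],[41,0]]
[[13,14],[14,18],[19,19],[22,11],[24,0],[25,14],[35,15],[37,10],[41,0]]
[[13,14],[14,18],[19,19],[22,11],[24,0],[25,14],[35,15],[37,10],[41,0]]
[[13,14],[14,18],[19,19],[22,11],[24,19],[27,14],[35,15],[37,10],[41,0]]
[[13,14],[14,18],[19,19],[22,11],[24,19],[27,14],[35,15],[37,10],[41,0]]
[[13,14],[14,18],[19,19],[22,11],[24,19],[27,14],[35,15],[37,10],[41,0]]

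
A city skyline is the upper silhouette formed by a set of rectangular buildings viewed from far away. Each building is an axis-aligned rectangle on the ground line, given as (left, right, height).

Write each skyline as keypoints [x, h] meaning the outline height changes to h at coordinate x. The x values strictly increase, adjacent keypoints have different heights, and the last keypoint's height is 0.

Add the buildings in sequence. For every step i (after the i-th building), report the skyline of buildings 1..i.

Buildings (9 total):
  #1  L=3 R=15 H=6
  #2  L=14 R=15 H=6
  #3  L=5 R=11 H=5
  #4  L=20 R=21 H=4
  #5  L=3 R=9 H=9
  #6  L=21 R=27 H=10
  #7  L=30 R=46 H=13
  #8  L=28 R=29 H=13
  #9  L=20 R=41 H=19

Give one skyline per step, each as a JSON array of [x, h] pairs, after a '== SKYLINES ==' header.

== SKYLINES ==
[[3,6],[15,0]]
[[3,6],[15,0]]
[[3,6],[15,0]]
[[3,6],[15,0],[20,4],[21,0]]
[[3,9],[9,6],[15,0],[20,4],[21,0]]
[[3,9],[9,6],[15,0],[20,4],[21,10],[27,0]]
[[3,9],[9,6],[15,0],[20,4],[21,10],[27,0],[30,13],[46,0]]
[[3,9],[9,6],[15,0],[20,4],[21,10],[27,0],[28,13],[29,0],[30,13],[46,0]]
[[3,9],[9,6],[15,0],[20,19],[41,13],[46,0]]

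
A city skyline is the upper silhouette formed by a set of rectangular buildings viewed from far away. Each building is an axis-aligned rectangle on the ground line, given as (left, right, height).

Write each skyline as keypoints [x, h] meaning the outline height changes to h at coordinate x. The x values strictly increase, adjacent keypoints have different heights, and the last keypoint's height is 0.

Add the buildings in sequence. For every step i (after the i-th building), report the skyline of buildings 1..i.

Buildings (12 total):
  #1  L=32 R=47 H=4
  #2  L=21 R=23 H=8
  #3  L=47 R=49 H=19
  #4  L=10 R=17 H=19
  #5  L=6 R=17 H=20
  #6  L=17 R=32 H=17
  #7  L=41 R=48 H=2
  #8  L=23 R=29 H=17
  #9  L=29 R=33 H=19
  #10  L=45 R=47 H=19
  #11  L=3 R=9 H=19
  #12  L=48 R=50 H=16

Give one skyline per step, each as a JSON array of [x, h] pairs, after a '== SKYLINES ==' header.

== SKYLINES ==
[[32,4],[47,0]]
[[21,8],[23,0],[32,4],[47,0]]
[[21,8],[23,0],[32,4],[47,19],[49,0]]
[[10,19],[17,0],[21,8],[23,0],[32,4],[47,19],[49,0]]
[[6,20],[17,0],[21,8],[23,0],[32,4],[47,19],[49,0]]
[[6,20],[17,17],[32,4],[47,19],[49,0]]
[[6,20],[17,17],[32,4],[47,19],[49,0]]
[[6,20],[17,17],[32,4],[47,19],[49,0]]
[[6,20],[17,17],[29,19],[33,4],[47,19],[49,0]]
[[6,20],[17,17],[29,19],[33,4],[45,19],[49,0]]
[[3,19],[6,20],[17,17],[29,19],[33,4],[45,19],[49,0]]
[[3,19],[6,20],[17,17],[29,19],[33,4],[45,19],[49,16],[50,0]]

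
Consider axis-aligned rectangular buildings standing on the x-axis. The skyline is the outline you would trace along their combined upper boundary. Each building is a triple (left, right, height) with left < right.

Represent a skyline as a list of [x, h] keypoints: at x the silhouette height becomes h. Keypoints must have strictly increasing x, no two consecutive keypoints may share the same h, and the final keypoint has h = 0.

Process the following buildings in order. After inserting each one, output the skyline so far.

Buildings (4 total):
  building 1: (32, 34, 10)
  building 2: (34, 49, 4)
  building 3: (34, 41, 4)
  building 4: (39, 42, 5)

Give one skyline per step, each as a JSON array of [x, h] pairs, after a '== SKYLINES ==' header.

== SKYLINES ==
[[32,10],[34,0]]
[[32,10],[34,4],[49,0]]
[[32,10],[34,4],[49,0]]
[[32,10],[34,4],[39,5],[42,4],[49,0]]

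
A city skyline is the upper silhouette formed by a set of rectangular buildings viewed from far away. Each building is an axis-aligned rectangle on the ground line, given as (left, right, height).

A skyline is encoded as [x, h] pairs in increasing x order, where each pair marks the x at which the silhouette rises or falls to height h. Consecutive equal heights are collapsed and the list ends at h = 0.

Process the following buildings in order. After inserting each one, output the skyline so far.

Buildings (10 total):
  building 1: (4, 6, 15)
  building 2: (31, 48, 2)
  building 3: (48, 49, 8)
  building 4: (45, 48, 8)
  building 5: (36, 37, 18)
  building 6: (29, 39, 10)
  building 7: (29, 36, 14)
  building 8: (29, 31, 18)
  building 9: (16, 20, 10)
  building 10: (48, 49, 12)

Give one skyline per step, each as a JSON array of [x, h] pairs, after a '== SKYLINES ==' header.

== SKYLINES ==
[[4,15],[6,0]]
[[4,15],[6,0],[31,2],[48,0]]
[[4,15],[6,0],[31,2],[48,8],[49,0]]
[[4,15],[6,0],[31,2],[45,8],[49,0]]
[[4,15],[6,0],[31,2],[36,18],[37,2],[45,8],[49,0]]
[[4,15],[6,0],[29,10],[36,18],[37,10],[39,2],[45,8],[49,0]]
[[4,15],[6,0],[29,14],[36,18],[37,10],[39,2],[45,8],[49,0]]
[[4,15],[6,0],[29,18],[31,14],[36,18],[37,10],[39,2],[45,8],[49,0]]
[[4,15],[6,0],[16,10],[20,0],[29,18],[31,14],[36,18],[37,10],[39,2],[45,8],[49,0]]
[[4,15],[6,0],[16,10],[20,0],[29,18],[31,14],[36,18],[37,10],[39,2],[45,8],[48,12],[49,0]]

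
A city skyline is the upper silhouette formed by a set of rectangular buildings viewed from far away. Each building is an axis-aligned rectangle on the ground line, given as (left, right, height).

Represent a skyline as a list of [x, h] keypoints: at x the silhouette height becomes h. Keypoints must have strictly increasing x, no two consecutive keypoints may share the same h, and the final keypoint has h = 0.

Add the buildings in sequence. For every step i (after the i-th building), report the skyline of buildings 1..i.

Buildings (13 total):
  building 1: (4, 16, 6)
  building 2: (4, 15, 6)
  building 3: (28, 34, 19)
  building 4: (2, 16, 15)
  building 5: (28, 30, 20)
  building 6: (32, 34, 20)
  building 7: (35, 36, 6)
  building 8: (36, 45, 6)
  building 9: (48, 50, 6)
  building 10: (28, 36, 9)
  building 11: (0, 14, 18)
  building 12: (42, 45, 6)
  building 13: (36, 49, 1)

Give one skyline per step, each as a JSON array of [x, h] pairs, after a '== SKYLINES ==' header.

== SKYLINES ==
[[4,6],[16,0]]
[[4,6],[16,0]]
[[4,6],[16,0],[28,19],[34,0]]
[[2,15],[16,0],[28,19],[34,0]]
[[2,15],[16,0],[28,20],[30,19],[34,0]]
[[2,15],[16,0],[28,20],[30,19],[32,20],[34,0]]
[[2,15],[16,0],[28,20],[30,19],[32,20],[34,0],[35,6],[36,0]]
[[2,15],[16,0],[28,20],[30,19],[32,20],[34,0],[35,6],[45,0]]
[[2,15],[16,0],[28,20],[30,19],[32,20],[34,0],[35,6],[45,0],[48,6],[50,0]]
[[2,15],[16,0],[28,20],[30,19],[32,20],[34,9],[36,6],[45,0],[48,6],[50,0]]
[[0,18],[14,15],[16,0],[28,20],[30,19],[32,20],[34,9],[36,6],[45,0],[48,6],[50,0]]
[[0,18],[14,15],[16,0],[28,20],[30,19],[32,20],[34,9],[36,6],[45,0],[48,6],[50,0]]
[[0,18],[14,15],[16,0],[28,20],[30,19],[32,20],[34,9],[36,6],[45,1],[48,6],[50,0]]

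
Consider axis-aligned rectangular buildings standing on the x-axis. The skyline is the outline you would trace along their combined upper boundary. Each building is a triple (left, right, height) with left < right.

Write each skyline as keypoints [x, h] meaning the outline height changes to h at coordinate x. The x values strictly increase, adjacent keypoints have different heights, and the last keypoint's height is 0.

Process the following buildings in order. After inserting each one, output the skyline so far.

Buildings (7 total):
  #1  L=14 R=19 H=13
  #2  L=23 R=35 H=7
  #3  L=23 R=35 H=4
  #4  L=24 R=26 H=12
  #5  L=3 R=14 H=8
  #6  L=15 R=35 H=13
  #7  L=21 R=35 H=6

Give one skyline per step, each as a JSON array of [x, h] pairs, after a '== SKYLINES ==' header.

== SKYLINES ==
[[14,13],[19,0]]
[[14,13],[19,0],[23,7],[35,0]]
[[14,13],[19,0],[23,7],[35,0]]
[[14,13],[19,0],[23,7],[24,12],[26,7],[35,0]]
[[3,8],[14,13],[19,0],[23,7],[24,12],[26,7],[35,0]]
[[3,8],[14,13],[35,0]]
[[3,8],[14,13],[35,0]]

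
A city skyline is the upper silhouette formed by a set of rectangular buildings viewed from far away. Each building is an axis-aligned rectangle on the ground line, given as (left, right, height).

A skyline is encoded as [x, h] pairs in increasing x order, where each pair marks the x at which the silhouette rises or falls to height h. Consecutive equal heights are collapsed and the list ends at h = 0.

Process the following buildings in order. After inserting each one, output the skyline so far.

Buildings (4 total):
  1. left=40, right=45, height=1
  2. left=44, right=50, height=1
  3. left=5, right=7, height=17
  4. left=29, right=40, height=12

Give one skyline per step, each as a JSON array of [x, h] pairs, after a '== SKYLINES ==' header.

== SKYLINES ==
[[40,1],[45,0]]
[[40,1],[50,0]]
[[5,17],[7,0],[40,1],[50,0]]
[[5,17],[7,0],[29,12],[40,1],[50,0]]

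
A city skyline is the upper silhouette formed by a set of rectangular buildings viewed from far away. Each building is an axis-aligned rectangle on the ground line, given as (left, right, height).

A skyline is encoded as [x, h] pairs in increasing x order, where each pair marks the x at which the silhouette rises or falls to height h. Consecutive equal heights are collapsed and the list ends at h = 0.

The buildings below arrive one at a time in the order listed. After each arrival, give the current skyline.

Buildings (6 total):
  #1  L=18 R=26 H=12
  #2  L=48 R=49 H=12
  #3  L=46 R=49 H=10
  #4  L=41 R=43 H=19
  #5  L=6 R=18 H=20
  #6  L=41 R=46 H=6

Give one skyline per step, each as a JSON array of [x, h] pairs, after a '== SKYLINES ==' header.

== SKYLINES ==
[[18,12],[26,0]]
[[18,12],[26,0],[48,12],[49,0]]
[[18,12],[26,0],[46,10],[48,12],[49,0]]
[[18,12],[26,0],[41,19],[43,0],[46,10],[48,12],[49,0]]
[[6,20],[18,12],[26,0],[41,19],[43,0],[46,10],[48,12],[49,0]]
[[6,20],[18,12],[26,0],[41,19],[43,6],[46,10],[48,12],[49,0]]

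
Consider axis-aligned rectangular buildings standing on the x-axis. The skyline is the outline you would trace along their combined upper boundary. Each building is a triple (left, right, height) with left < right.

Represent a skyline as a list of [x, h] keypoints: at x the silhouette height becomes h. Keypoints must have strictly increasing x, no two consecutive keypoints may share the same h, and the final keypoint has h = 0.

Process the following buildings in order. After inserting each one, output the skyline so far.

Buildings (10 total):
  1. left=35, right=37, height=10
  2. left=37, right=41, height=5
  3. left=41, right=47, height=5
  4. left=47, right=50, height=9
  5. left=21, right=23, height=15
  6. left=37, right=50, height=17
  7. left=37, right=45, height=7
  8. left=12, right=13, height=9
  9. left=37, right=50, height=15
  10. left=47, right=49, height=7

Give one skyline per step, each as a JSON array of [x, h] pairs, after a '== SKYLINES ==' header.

== SKYLINES ==
[[35,10],[37,0]]
[[35,10],[37,5],[41,0]]
[[35,10],[37,5],[47,0]]
[[35,10],[37,5],[47,9],[50,0]]
[[21,15],[23,0],[35,10],[37,5],[47,9],[50,0]]
[[21,15],[23,0],[35,10],[37,17],[50,0]]
[[21,15],[23,0],[35,10],[37,17],[50,0]]
[[12,9],[13,0],[21,15],[23,0],[35,10],[37,17],[50,0]]
[[12,9],[13,0],[21,15],[23,0],[35,10],[37,17],[50,0]]
[[12,9],[13,0],[21,15],[23,0],[35,10],[37,17],[50,0]]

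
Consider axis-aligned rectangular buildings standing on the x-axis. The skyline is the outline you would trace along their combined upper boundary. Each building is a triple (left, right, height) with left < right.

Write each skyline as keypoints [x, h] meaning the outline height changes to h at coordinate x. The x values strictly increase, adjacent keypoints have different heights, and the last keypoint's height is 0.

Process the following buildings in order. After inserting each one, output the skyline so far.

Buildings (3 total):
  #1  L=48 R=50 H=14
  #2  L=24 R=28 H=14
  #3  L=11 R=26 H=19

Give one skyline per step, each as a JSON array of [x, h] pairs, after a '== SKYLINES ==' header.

== SKYLINES ==
[[48,14],[50,0]]
[[24,14],[28,0],[48,14],[50,0]]
[[11,19],[26,14],[28,0],[48,14],[50,0]]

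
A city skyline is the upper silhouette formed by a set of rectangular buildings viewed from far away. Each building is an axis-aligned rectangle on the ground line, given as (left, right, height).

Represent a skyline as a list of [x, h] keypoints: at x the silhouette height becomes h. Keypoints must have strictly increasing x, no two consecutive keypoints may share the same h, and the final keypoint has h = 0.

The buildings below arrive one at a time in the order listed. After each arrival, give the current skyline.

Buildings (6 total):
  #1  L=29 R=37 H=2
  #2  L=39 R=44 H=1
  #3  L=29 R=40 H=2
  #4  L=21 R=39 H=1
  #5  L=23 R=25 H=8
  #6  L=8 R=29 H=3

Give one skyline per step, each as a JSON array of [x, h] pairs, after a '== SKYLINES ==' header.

== SKYLINES ==
[[29,2],[37,0]]
[[29,2],[37,0],[39,1],[44,0]]
[[29,2],[40,1],[44,0]]
[[21,1],[29,2],[40,1],[44,0]]
[[21,1],[23,8],[25,1],[29,2],[40,1],[44,0]]
[[8,3],[23,8],[25,3],[29,2],[40,1],[44,0]]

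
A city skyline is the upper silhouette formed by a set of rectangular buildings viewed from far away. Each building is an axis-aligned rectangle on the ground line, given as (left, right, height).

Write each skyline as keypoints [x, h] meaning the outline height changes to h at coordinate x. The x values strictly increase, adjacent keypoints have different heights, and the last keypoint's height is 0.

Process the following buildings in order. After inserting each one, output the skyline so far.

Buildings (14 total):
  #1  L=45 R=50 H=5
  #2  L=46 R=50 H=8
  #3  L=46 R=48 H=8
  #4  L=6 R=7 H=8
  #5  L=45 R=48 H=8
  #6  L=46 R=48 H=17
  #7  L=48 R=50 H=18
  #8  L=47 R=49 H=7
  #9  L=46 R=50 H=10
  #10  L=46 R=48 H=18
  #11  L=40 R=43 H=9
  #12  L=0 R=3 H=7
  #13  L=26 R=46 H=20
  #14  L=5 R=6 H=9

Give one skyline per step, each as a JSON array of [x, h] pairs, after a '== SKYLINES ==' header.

== SKYLINES ==
[[45,5],[50,0]]
[[45,5],[46,8],[50,0]]
[[45,5],[46,8],[50,0]]
[[6,8],[7,0],[45,5],[46,8],[50,0]]
[[6,8],[7,0],[45,8],[50,0]]
[[6,8],[7,0],[45,8],[46,17],[48,8],[50,0]]
[[6,8],[7,0],[45,8],[46,17],[48,18],[50,0]]
[[6,8],[7,0],[45,8],[46,17],[48,18],[50,0]]
[[6,8],[7,0],[45,8],[46,17],[48,18],[50,0]]
[[6,8],[7,0],[45,8],[46,18],[50,0]]
[[6,8],[7,0],[40,9],[43,0],[45,8],[46,18],[50,0]]
[[0,7],[3,0],[6,8],[7,0],[40,9],[43,0],[45,8],[46,18],[50,0]]
[[0,7],[3,0],[6,8],[7,0],[26,20],[46,18],[50,0]]
[[0,7],[3,0],[5,9],[6,8],[7,0],[26,20],[46,18],[50,0]]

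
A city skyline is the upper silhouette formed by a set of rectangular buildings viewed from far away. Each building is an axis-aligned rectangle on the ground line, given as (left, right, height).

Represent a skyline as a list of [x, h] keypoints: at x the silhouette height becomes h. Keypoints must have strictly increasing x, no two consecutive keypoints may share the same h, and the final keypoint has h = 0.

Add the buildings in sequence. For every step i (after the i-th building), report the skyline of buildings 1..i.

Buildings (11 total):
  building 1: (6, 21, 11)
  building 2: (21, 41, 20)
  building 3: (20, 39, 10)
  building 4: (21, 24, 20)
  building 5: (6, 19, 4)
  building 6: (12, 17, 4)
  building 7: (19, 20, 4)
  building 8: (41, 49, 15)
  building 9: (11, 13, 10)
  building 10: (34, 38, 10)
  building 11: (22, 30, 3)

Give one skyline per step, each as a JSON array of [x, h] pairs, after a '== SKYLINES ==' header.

== SKYLINES ==
[[6,11],[21,0]]
[[6,11],[21,20],[41,0]]
[[6,11],[21,20],[41,0]]
[[6,11],[21,20],[41,0]]
[[6,11],[21,20],[41,0]]
[[6,11],[21,20],[41,0]]
[[6,11],[21,20],[41,0]]
[[6,11],[21,20],[41,15],[49,0]]
[[6,11],[21,20],[41,15],[49,0]]
[[6,11],[21,20],[41,15],[49,0]]
[[6,11],[21,20],[41,15],[49,0]]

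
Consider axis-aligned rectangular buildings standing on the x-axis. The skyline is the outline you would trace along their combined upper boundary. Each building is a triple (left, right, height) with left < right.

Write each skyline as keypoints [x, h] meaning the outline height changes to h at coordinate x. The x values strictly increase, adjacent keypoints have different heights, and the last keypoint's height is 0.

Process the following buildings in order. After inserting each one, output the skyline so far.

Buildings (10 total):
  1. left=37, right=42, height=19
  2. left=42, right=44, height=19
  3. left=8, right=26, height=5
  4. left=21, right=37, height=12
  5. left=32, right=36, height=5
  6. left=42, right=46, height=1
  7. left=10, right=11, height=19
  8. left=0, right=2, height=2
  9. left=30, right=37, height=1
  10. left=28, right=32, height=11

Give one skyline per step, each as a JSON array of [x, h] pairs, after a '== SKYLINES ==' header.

== SKYLINES ==
[[37,19],[42,0]]
[[37,19],[44,0]]
[[8,5],[26,0],[37,19],[44,0]]
[[8,5],[21,12],[37,19],[44,0]]
[[8,5],[21,12],[37,19],[44,0]]
[[8,5],[21,12],[37,19],[44,1],[46,0]]
[[8,5],[10,19],[11,5],[21,12],[37,19],[44,1],[46,0]]
[[0,2],[2,0],[8,5],[10,19],[11,5],[21,12],[37,19],[44,1],[46,0]]
[[0,2],[2,0],[8,5],[10,19],[11,5],[21,12],[37,19],[44,1],[46,0]]
[[0,2],[2,0],[8,5],[10,19],[11,5],[21,12],[37,19],[44,1],[46,0]]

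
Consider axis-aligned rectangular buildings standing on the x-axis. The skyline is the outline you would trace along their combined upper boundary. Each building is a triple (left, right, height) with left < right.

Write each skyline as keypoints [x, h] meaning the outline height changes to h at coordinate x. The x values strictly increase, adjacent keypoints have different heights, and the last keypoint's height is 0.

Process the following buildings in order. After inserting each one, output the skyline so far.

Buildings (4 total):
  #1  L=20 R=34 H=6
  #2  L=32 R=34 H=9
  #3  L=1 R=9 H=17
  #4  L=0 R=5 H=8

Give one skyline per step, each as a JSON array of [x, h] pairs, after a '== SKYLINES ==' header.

== SKYLINES ==
[[20,6],[34,0]]
[[20,6],[32,9],[34,0]]
[[1,17],[9,0],[20,6],[32,9],[34,0]]
[[0,8],[1,17],[9,0],[20,6],[32,9],[34,0]]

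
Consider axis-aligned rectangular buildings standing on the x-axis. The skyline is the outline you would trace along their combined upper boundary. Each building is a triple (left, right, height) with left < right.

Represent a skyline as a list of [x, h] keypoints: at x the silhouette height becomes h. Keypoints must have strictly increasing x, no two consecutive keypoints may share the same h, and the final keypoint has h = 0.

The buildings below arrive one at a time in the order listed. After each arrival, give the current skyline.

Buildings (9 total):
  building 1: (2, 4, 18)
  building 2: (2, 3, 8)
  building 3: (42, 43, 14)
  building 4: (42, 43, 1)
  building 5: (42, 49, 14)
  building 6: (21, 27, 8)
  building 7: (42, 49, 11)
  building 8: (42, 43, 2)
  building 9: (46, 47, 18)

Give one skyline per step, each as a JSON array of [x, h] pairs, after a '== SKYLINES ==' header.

== SKYLINES ==
[[2,18],[4,0]]
[[2,18],[4,0]]
[[2,18],[4,0],[42,14],[43,0]]
[[2,18],[4,0],[42,14],[43,0]]
[[2,18],[4,0],[42,14],[49,0]]
[[2,18],[4,0],[21,8],[27,0],[42,14],[49,0]]
[[2,18],[4,0],[21,8],[27,0],[42,14],[49,0]]
[[2,18],[4,0],[21,8],[27,0],[42,14],[49,0]]
[[2,18],[4,0],[21,8],[27,0],[42,14],[46,18],[47,14],[49,0]]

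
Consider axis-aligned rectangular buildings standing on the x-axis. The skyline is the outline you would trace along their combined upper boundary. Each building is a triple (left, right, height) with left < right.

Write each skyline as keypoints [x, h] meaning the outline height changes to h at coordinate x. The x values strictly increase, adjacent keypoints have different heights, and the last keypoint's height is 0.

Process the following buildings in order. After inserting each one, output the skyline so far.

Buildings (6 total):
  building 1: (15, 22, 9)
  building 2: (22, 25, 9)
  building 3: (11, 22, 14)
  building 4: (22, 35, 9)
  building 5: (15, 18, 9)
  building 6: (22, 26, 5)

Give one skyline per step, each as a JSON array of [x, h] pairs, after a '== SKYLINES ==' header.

== SKYLINES ==
[[15,9],[22,0]]
[[15,9],[25,0]]
[[11,14],[22,9],[25,0]]
[[11,14],[22,9],[35,0]]
[[11,14],[22,9],[35,0]]
[[11,14],[22,9],[35,0]]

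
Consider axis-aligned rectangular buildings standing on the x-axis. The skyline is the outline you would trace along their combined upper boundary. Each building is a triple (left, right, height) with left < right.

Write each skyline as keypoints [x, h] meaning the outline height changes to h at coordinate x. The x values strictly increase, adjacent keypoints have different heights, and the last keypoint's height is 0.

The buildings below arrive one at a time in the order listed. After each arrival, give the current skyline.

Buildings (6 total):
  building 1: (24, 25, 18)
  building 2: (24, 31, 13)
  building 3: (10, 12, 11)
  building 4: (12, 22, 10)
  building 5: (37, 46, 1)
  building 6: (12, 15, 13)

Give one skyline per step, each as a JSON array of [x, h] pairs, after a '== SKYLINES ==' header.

== SKYLINES ==
[[24,18],[25,0]]
[[24,18],[25,13],[31,0]]
[[10,11],[12,0],[24,18],[25,13],[31,0]]
[[10,11],[12,10],[22,0],[24,18],[25,13],[31,0]]
[[10,11],[12,10],[22,0],[24,18],[25,13],[31,0],[37,1],[46,0]]
[[10,11],[12,13],[15,10],[22,0],[24,18],[25,13],[31,0],[37,1],[46,0]]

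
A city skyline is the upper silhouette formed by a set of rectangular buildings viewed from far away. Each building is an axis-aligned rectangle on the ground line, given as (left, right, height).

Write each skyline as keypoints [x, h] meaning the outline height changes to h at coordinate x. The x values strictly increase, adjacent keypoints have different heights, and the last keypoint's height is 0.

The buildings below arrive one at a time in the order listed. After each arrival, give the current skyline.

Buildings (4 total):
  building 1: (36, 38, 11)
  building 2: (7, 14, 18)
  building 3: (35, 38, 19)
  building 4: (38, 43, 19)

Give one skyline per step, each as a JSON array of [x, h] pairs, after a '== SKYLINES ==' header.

== SKYLINES ==
[[36,11],[38,0]]
[[7,18],[14,0],[36,11],[38,0]]
[[7,18],[14,0],[35,19],[38,0]]
[[7,18],[14,0],[35,19],[43,0]]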